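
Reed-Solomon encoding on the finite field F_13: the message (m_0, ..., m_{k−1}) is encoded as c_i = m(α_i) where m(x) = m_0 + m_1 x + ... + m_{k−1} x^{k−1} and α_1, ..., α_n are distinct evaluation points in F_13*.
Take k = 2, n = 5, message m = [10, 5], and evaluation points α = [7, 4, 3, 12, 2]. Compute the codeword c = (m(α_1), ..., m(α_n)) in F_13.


c = [6, 4, 12, 5, 7]

Message polynomial: m(x) = 10 + 5·x (mod 13).
For each evaluation point α_i, compute m(α_i) mod 13:
  α_1 = 7: Horner steps 5 → 6, so m(7) = 6.
  α_2 = 4: Horner steps 5 → 4, so m(4) = 4.
  α_3 = 3: Horner steps 5 → 12, so m(3) = 12.
  α_4 = 12: Horner steps 5 → 5, so m(12) = 5.
  α_5 = 2: Horner steps 5 → 7, so m(2) = 7.
Codeword c = [6, 4, 12, 5, 7] ∈ F_13^5.


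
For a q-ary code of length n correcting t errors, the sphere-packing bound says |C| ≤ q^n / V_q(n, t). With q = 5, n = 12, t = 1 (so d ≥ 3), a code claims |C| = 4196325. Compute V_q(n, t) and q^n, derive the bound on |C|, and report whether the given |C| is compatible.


V_q(n, t) = 49, q^n = 244140625, Hamming bound = 4982461, |C| = 4196325 ≤ bound (satisfied).

Step 1: Compute V_q(n, t) = Σ_{j=0}^1 C(n, j) (q−1)^j.
  j = 0: C(12,0)·(4)^0 = 1·1 = 1.
  j = 1: C(12,1)·(4)^1 = 12·4 = 48.
  V_q(n, t) = 1 + 48 = 49.
Step 2: q^n = 5^12 = 244140625.
Step 3: Hamming bound ⌊q^n / V_q(n,t)⌋ = ⌊244140625/49⌋ = 4982461.
Step 4: Compare |C| = 4196325 to 4982461: satisfied.
The claimed |C| lies below the Hamming bound.


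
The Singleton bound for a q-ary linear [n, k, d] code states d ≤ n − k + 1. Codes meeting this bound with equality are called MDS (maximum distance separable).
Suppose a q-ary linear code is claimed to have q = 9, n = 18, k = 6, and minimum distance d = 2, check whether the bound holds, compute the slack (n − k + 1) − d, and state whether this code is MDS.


Singleton RHS = n − k + 1 = 13, slack = 11, bound satisfied, not MDS.

Singleton bound: d ≤ n − k + 1.
Here n = 18, k = 6, so n − k + 1 = 13.
Given d = 2, check d ≤ 13: YES.
Slack = (n − k + 1) − d = 11.
The code is NOT MDS (slack = 11 > 0).
Description: the claimed parameters are [18, 6, 2]_9; such a code would be non-MDS.


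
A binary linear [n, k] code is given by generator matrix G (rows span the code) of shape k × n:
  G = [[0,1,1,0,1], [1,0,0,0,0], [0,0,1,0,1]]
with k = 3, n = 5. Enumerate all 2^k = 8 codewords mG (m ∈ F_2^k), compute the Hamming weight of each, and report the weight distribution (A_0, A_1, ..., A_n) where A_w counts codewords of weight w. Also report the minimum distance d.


Weight distribution: A_0 = 1, A_1 = 2, A_2 = 2, A_3 = 2, A_4 = 1. Minimum distance d = 1.

Enumerate all 2^3 = 8 messages m ∈ F_2^3.
For each, compute codeword c = mG in F_2^5, then tally its weight.
  m = 000 → c = 00000, weight = 0.
  m = 100 → c = 01101, weight = 3.
  m = 010 → c = 10000, weight = 1.
  m = 110 → c = 11101, weight = 4.
  m = 001 → c = 00101, weight = 2.
  m = 101 → c = 01000, weight = 1.
  m = 011 → c = 10101, weight = 3.
  m = 111 → c = 11000, weight = 2.
Tally weights:
  weight 0: 1 codewords.
  weight 1: 2 codewords.
  weight 2: 2 codewords.
  weight 3: 2 codewords.
  weight 4: 1 codewords.
Minimum distance d = smallest w > 0 with A_w > 0 = 1.
Sanity: Σ A_w = 8 = 2^3 = 8 ✓.


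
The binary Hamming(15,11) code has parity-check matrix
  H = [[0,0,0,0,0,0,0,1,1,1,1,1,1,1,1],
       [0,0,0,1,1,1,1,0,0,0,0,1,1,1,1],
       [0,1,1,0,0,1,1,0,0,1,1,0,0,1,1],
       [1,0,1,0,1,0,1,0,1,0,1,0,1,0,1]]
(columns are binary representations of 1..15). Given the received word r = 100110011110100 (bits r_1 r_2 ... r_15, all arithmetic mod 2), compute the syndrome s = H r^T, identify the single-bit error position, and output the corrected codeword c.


s = (1, 1, 0, 1)^T, error position = 13, corrected codeword c = 100110011110000

Compute s = H r^T mod 2 one row at a time:
  s_1 = 1 + 1 + 1 + 1 + 0 + 1 + 0 + 0 = 5 ≡ 1 (mod 2).
  s_2 = 1 + 1 + 0 + 0 + 0 + 1 + 0 + 0 = 3 ≡ 1 (mod 2).
  s_3 = 0 + 0 + 0 + 0 + 1 + 1 + 0 + 0 = 2 ≡ 0 (mod 2).
  s_4 = 1 + 0 + 1 + 0 + 1 + 1 + 1 + 0 = 5 ≡ 1 (mod 2).
s = (1, 1, 0, 1)^T — this equals column 13 of H (binary 1101), so error is at position 13.
Correct: flip bit 13 of r = 100110011110100 to get c = 100110011110000.


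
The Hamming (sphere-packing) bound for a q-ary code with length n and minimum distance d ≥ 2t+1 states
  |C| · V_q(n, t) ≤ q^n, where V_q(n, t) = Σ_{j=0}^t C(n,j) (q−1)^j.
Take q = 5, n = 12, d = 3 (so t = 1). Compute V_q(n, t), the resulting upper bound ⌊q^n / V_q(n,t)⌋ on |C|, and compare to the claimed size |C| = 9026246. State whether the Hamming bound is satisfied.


V_q(n, t) = 49, q^n = 244140625, Hamming bound = 4982461, |C| = 9026246 > bound (violated).

Step 1: Compute V_q(n, t) = Σ_{j=0}^1 C(n, j) (q−1)^j.
  j = 0: C(12,0)·(4)^0 = 1·1 = 1.
  j = 1: C(12,1)·(4)^1 = 12·4 = 48.
  V_q(n, t) = 1 + 48 = 49.
Step 2: q^n = 5^12 = 244140625.
Step 3: Hamming bound ⌊q^n / V_q(n,t)⌋ = ⌊244140625/49⌋ = 4982461.
Step 4: Compare |C| = 9026246 to 4982461: violated.
The claimed |C| lies above the Hamming bound, so no 5-ary code of length 12 with d ≥ 3 can have 9026246 codewords.


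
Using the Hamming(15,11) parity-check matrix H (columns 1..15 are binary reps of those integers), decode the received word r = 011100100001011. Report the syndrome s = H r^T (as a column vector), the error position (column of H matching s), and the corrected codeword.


s = (1, 1, 1, 1)^T, error position = 15, corrected codeword c = 011100100001010

Compute s = H r^T mod 2 one row at a time:
  s_1 = 0 + 0 + 0 + 0 + 1 + 0 + 1 + 1 = 3 ≡ 1 (mod 2).
  s_2 = 1 + 0 + 0 + 1 + 1 + 0 + 1 + 1 = 5 ≡ 1 (mod 2).
  s_3 = 1 + 1 + 0 + 1 + 0 + 0 + 1 + 1 = 5 ≡ 1 (mod 2).
  s_4 = 0 + 1 + 0 + 1 + 0 + 0 + 0 + 1 = 3 ≡ 1 (mod 2).
s = (1, 1, 1, 1)^T — this equals column 15 of H (binary 1111), so error is at position 15.
Correct: flip bit 15 of r = 011100100001011 to get c = 011100100001010.


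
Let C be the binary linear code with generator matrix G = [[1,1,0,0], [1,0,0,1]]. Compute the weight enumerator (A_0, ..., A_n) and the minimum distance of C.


Weight distribution: A_0 = 1, A_2 = 3. Minimum distance d = 2.

Enumerate all 2^2 = 4 messages m ∈ F_2^2.
For each, compute codeword c = mG in F_2^4, then tally its weight.
  m = 00 → c = 0000, weight = 0.
  m = 10 → c = 1100, weight = 2.
  m = 01 → c = 1001, weight = 2.
  m = 11 → c = 0101, weight = 2.
Tally weights:
  weight 0: 1 codewords.
  weight 2: 3 codewords.
Minimum distance d = smallest w > 0 with A_w > 0 = 2.
Sanity: Σ A_w = 4 = 2^2 = 4 ✓.


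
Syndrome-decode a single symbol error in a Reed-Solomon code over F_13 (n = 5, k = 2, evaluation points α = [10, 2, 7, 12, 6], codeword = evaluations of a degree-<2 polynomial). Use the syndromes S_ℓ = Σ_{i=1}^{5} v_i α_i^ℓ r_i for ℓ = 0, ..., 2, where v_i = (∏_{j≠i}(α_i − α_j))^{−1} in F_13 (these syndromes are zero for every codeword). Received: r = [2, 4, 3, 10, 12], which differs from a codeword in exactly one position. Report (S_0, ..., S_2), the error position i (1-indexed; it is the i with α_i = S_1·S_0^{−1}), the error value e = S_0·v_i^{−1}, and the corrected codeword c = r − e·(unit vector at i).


S = (8, 3, 6), error at position 2, error magnitude e = 8, c = [2, 9, 3, 10, 12].

Step 1: column multipliers v_i = (∏_{j≠i}(α_i − α_j))^{−1} mod 13.
  i = 1 (α = 10): (10−2)(10−7)(10−12)(10−6) = 8·3·(−2)·4 = −192 ≡ 3, so v_1 = 3^{−1} = 9 (mod 13).
  i = 2 (α = 2): (2−10)(2−7)(2−12)(2−6) = (−8)·(−5)·(−10)·(−4) = 1600 ≡ 1, so v_2 = 1^{−1} = 1 (mod 13).
  i = 3 (α = 7): (7−10)(7−2)(7−12)(7−6) = (−3)·5·(−5)·1 = 75 ≡ 10, so v_3 = 10^{−1} = 4 (mod 13).
  i = 4 (α = 12): (12−10)(12−2)(12−7)(12−6) = 2·10·5·6 = 600 ≡ 2, so v_4 = 2^{−1} = 7 (mod 13).
  i = 5 (α = 6): (6−10)(6−2)(6−7)(6−12) = (−4)·4·(−1)·(−6) = −96 ≡ 8, so v_5 = 8^{−1} = 5 (mod 13).
  v = [9, 1, 4, 7, 5].
Step 2: syndromes of r = [2, 4, 3, 10, 12] (all sums mod 13).
  S_0 = Σ v_i r_i = 9·2 + 1·4 + 4·3 + 7·10 + 5·12 = 164 ≡ 8.
  S_1 = Σ v_i α_i r_i = 9·10·2 + 1·2·4 + 4·7·3 + 7·12·10 + 5·6·12 = 1472 ≡ 3.
  α_i^2 mod 13 = [9, 4, 10, 1, 10].
  S_2 = Σ v_i α_i^2 r_i = 9·9·2 + 1·4·4 + 4·10·3 + 7·1·10 + 5·10·12 = 968 ≡ 6.
  S = (8, 3, 6) ≠ 0, so r is not a codeword (an error is present).
Step 3: locate the error. For a single error e at position i, S_ℓ = v_i·e·α_i^ℓ, so α_err = S_1/S_0.
  S_0^{−1} = 8^{−1} = 5 (mod 13), so α_err = 3·5 = 15 ≡ 2 = α_2. Error position i = 2.
  Consistency check: S_2/S_1 = 6·9 = 54 ≡ 2 = α_err ✓ (single-error assumption holds).
Step 4: error magnitude e = S_0/v_2 = S_0·∏_{j≠2}(α_2 − α_j) = 8·1 = 8 ≡ 8 (mod 13).
Step 5: correct position 2: c_2 = r_2 − e = 4 − 8 ≡ 9 (mod 13). Hence c = [2, 9, 3, 10, 12].
  Check: interpolating c through the α_i gives m(x) = 1 + 4·x (degree < 2) with m(α_i) = c_i for every i, so c is indeed a codeword.


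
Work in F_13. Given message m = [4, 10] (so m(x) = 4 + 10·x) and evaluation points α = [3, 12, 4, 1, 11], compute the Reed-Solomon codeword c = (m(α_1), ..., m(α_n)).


c = [8, 7, 5, 1, 10]

Message polynomial: m(x) = 4 + 10·x (mod 13).
For each evaluation point α_i, compute m(α_i) mod 13:
  α_1 = 3: Horner steps 10 → 8, so m(3) = 8.
  α_2 = 12: Horner steps 10 → 7, so m(12) = 7.
  α_3 = 4: Horner steps 10 → 5, so m(4) = 5.
  α_4 = 1: Horner steps 10 → 1, so m(1) = 1.
  α_5 = 11: Horner steps 10 → 10, so m(11) = 10.
Codeword c = [8, 7, 5, 1, 10] ∈ F_13^5.


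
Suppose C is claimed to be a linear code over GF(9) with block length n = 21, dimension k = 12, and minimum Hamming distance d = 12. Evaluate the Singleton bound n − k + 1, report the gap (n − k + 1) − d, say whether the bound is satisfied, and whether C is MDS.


Singleton RHS = n − k + 1 = 10, slack = -2, bound violated (no such code; not MDS).

Singleton bound: d ≤ n − k + 1.
Here n = 21, k = 12, so n − k + 1 = 10.
Given d = 12, check d ≤ 10: NO.
Slack = (n − k + 1) − d = -2.
The slack is negative: d = 12 exceeds n − k + 1 = 10 by 2, so the Singleton bound is violated and no linear [21, 12, 12]_9 code can exist. In particular it is not MDS (MDS requires d = n − k + 1 exactly).
Description: the claimed parameters are [21, 12, 12]_9; such a code would be impossible (violates the Singleton bound).


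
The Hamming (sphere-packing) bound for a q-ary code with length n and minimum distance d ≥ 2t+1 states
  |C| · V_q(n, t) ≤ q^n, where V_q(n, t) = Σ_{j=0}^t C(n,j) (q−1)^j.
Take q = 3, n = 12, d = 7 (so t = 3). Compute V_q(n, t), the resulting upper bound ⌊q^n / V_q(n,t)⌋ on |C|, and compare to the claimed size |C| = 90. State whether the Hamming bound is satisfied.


V_q(n, t) = 2049, q^n = 531441, Hamming bound = 259, |C| = 90 ≤ bound (satisfied).

Step 1: Compute V_q(n, t) = Σ_{j=0}^3 C(n, j) (q−1)^j.
  j = 0: C(12,0)·(2)^0 = 1·1 = 1.
  j = 1: C(12,1)·(2)^1 = 12·2 = 24.
  j = 2: C(12,2)·(2)^2 = 66·4 = 264.
  j = 3: C(12,3)·(2)^3 = 220·8 = 1760.
  V_q(n, t) = 1 + 24 + 264 + 1760 = 2049.
Step 2: q^n = 3^12 = 531441.
Step 3: Hamming bound ⌊q^n / V_q(n,t)⌋ = ⌊531441/2049⌋ = 259.
Step 4: Compare |C| = 90 to 259: satisfied.
The claimed |C| lies below the Hamming bound.


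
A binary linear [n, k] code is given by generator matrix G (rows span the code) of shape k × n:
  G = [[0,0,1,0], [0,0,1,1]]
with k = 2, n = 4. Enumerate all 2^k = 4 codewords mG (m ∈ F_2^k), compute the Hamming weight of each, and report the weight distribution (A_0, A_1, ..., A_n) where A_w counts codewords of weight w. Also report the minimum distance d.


Weight distribution: A_0 = 1, A_1 = 2, A_2 = 1. Minimum distance d = 1.

Enumerate all 2^2 = 4 messages m ∈ F_2^2.
For each, compute codeword c = mG in F_2^4, then tally its weight.
  m = 00 → c = 0000, weight = 0.
  m = 10 → c = 0010, weight = 1.
  m = 01 → c = 0011, weight = 2.
  m = 11 → c = 0001, weight = 1.
Tally weights:
  weight 0: 1 codewords.
  weight 1: 2 codewords.
  weight 2: 1 codewords.
Minimum distance d = smallest w > 0 with A_w > 0 = 1.
Sanity: Σ A_w = 4 = 2^2 = 4 ✓.


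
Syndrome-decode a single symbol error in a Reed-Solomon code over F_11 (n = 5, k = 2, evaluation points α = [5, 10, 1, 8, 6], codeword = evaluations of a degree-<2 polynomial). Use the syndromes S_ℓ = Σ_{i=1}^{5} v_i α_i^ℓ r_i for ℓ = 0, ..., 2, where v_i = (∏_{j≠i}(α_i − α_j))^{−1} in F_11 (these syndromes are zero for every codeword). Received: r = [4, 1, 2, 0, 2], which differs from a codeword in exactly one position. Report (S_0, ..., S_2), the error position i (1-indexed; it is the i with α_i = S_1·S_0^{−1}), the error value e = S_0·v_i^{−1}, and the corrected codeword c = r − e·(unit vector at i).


S = (2, 1, 6), error at position 5, error magnitude e = 3, c = [4, 1, 2, 0, 10].

Step 1: column multipliers v_i = (∏_{j≠i}(α_i − α_j))^{−1} mod 11.
  i = 1 (α = 5): (5−10)(5−1)(5−8)(5−6) = (−5)·4·(−3)·(−1) = −60 ≡ 6, so v_1 = 6^{−1} = 2 (mod 11).
  i = 2 (α = 10): (10−5)(10−1)(10−8)(10−6) = 5·9·2·4 = 360 ≡ 8, so v_2 = 8^{−1} = 7 (mod 11).
  i = 3 (α = 1): (1−5)(1−10)(1−8)(1−6) = (−4)·(−9)·(−7)·(−5) = 1260 ≡ 6, so v_3 = 6^{−1} = 2 (mod 11).
  i = 4 (α = 8): (8−5)(8−10)(8−1)(8−6) = 3·(−2)·7·2 = −84 ≡ 4, so v_4 = 4^{−1} = 3 (mod 11).
  i = 5 (α = 6): (6−5)(6−10)(6−1)(6−8) = 1·(−4)·5·(−2) = 40 ≡ 7, so v_5 = 7^{−1} = 8 (mod 11).
  v = [2, 7, 2, 3, 8].
Step 2: syndromes of r = [4, 1, 2, 0, 2] (all sums mod 11).
  S_0 = Σ v_i r_i = 2·4 + 7·1 + 2·2 + 3·0 + 8·2 = 35 ≡ 2.
  S_1 = Σ v_i α_i r_i = 2·5·4 + 7·10·1 + 2·1·2 + 3·8·0 + 8·6·2 = 210 ≡ 1.
  α_i^2 mod 11 = [3, 1, 1, 9, 3].
  S_2 = Σ v_i α_i^2 r_i = 2·3·4 + 7·1·1 + 2·1·2 + 3·9·0 + 8·3·2 = 83 ≡ 6.
  S = (2, 1, 6) ≠ 0, so r is not a codeword (an error is present).
Step 3: locate the error. For a single error e at position i, S_ℓ = v_i·e·α_i^ℓ, so α_err = S_1/S_0.
  S_0^{−1} = 2^{−1} = 6 (mod 11), so α_err = 1·6 = 6 ≡ 6 = α_5. Error position i = 5.
  Consistency check: S_2/S_1 = 6·1 = 6 ≡ 6 = α_err ✓ (single-error assumption holds).
Step 4: error magnitude e = S_0/v_5 = S_0·∏_{j≠5}(α_5 − α_j) = 2·7 = 14 ≡ 3 (mod 11).
Step 5: correct position 5: c_5 = r_5 − e = 2 − 3 ≡ 10 (mod 11). Hence c = [4, 1, 2, 0, 10].
  Check: interpolating c through the α_i gives m(x) = 7 + 6·x (degree < 2) with m(α_i) = c_i for every i, so c is indeed a codeword.


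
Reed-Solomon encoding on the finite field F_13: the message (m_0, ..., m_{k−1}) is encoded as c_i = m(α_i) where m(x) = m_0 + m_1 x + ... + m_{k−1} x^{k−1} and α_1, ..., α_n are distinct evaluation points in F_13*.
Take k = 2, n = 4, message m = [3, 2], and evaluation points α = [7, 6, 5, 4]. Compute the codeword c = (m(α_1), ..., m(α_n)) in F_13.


c = [4, 2, 0, 11]

Message polynomial: m(x) = 3 + 2·x (mod 13).
For each evaluation point α_i, compute m(α_i) mod 13:
  α_1 = 7: Horner steps 2 → 4, so m(7) = 4.
  α_2 = 6: Horner steps 2 → 2, so m(6) = 2.
  α_3 = 5: Horner steps 2 → 0, so m(5) = 0.
  α_4 = 4: Horner steps 2 → 11, so m(4) = 11.
Codeword c = [4, 2, 0, 11] ∈ F_13^4.


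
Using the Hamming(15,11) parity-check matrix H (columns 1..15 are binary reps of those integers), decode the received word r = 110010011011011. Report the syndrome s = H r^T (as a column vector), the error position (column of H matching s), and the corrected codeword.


s = (0, 0, 0, 1)^T, error position = 1, corrected codeword c = 010010011011011

Compute s = H r^T mod 2 one row at a time:
  s_1 = 1 + 1 + 0 + 1 + 1 + 0 + 1 + 1 = 6 ≡ 0 (mod 2).
  s_2 = 0 + 1 + 0 + 0 + 1 + 0 + 1 + 1 = 4 ≡ 0 (mod 2).
  s_3 = 1 + 0 + 0 + 0 + 0 + 1 + 1 + 1 = 4 ≡ 0 (mod 2).
  s_4 = 1 + 0 + 1 + 0 + 1 + 1 + 0 + 1 = 5 ≡ 1 (mod 2).
s = (0, 0, 0, 1)^T — this equals column 1 of H (binary 0001), so error is at position 1.
Correct: flip bit 1 of r = 110010011011011 to get c = 010010011011011.


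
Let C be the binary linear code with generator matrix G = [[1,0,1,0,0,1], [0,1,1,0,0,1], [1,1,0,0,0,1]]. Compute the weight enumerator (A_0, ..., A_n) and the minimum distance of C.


Weight distribution: A_0 = 1, A_1 = 1, A_2 = 3, A_3 = 3. Minimum distance d = 1.

Enumerate all 2^3 = 8 messages m ∈ F_2^3.
For each, compute codeword c = mG in F_2^6, then tally its weight.
  m = 000 → c = 000000, weight = 0.
  m = 100 → c = 101001, weight = 3.
  m = 010 → c = 011001, weight = 3.
  m = 110 → c = 110000, weight = 2.
  m = 001 → c = 110001, weight = 3.
  m = 101 → c = 011000, weight = 2.
  m = 011 → c = 101000, weight = 2.
  m = 111 → c = 000001, weight = 1.
Tally weights:
  weight 0: 1 codewords.
  weight 1: 1 codewords.
  weight 2: 3 codewords.
  weight 3: 3 codewords.
Minimum distance d = smallest w > 0 with A_w > 0 = 1.
Sanity: Σ A_w = 8 = 2^3 = 8 ✓.


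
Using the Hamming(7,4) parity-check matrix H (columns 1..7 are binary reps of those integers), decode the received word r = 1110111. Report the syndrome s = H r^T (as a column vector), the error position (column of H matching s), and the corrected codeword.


s = (1, 0, 0)^T, error position = 4, corrected codeword c = 1111111

Compute s = H r^T mod 2 one row at a time:
  s_1 = 0 + 1 + 1 + 1 = 3 ≡ 1 (mod 2).
  s_2 = 1 + 1 + 1 + 1 = 4 ≡ 0 (mod 2).
  s_3 = 1 + 1 + 1 + 1 = 4 ≡ 0 (mod 2).
s = (1, 0, 0)^T — this equals column 4 of H (binary 100), so error is at position 4.
Correct: flip bit 4 of r = 1110111 to get c = 1111111.


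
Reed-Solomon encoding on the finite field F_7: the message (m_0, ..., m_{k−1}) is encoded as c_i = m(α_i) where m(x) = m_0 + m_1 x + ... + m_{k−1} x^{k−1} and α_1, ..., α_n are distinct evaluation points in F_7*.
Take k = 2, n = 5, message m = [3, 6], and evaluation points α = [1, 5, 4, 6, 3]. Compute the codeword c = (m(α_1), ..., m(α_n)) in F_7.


c = [2, 5, 6, 4, 0]

Message polynomial: m(x) = 3 + 6·x (mod 7).
For each evaluation point α_i, compute m(α_i) mod 7:
  α_1 = 1: Horner steps 6 → 2, so m(1) = 2.
  α_2 = 5: Horner steps 6 → 5, so m(5) = 5.
  α_3 = 4: Horner steps 6 → 6, so m(4) = 6.
  α_4 = 6: Horner steps 6 → 4, so m(6) = 4.
  α_5 = 3: Horner steps 6 → 0, so m(3) = 0.
Codeword c = [2, 5, 6, 4, 0] ∈ F_7^5.


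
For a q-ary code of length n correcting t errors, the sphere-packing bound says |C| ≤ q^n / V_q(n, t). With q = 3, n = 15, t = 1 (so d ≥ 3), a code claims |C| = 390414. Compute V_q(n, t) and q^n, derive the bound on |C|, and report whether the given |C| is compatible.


V_q(n, t) = 31, q^n = 14348907, Hamming bound = 462867, |C| = 390414 ≤ bound (satisfied).

Step 1: Compute V_q(n, t) = Σ_{j=0}^1 C(n, j) (q−1)^j.
  j = 0: C(15,0)·(2)^0 = 1·1 = 1.
  j = 1: C(15,1)·(2)^1 = 15·2 = 30.
  V_q(n, t) = 1 + 30 = 31.
Step 2: q^n = 3^15 = 14348907.
Step 3: Hamming bound ⌊q^n / V_q(n,t)⌋ = ⌊14348907/31⌋ = 462867.
Step 4: Compare |C| = 390414 to 462867: satisfied.
The claimed |C| lies below the Hamming bound.


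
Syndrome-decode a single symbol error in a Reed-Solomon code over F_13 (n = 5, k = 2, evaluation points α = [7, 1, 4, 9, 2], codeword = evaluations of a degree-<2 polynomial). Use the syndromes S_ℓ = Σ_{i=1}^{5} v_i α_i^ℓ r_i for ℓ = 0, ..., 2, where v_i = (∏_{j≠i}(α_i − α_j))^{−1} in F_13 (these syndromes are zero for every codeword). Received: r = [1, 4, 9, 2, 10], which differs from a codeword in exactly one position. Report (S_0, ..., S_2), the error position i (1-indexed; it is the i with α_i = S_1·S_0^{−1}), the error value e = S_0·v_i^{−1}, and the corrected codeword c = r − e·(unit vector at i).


S = (2, 5, 6), error at position 4, error magnitude e = 2, c = [1, 4, 9, 0, 10].

Step 1: column multipliers v_i = (∏_{j≠i}(α_i − α_j))^{−1} mod 13.
  i = 1 (α = 7): (7−1)(7−4)(7−9)(7−2) = 6·3·(−2)·5 = −180 ≡ 2, so v_1 = 2^{−1} = 7 (mod 13).
  i = 2 (α = 1): (1−7)(1−4)(1−9)(1−2) = (−6)·(−3)·(−8)·(−1) = 144 ≡ 1, so v_2 = 1^{−1} = 1 (mod 13).
  i = 3 (α = 4): (4−7)(4−1)(4−9)(4−2) = (−3)·3·(−5)·2 = 90 ≡ 12, so v_3 = 12^{−1} = 12 (mod 13).
  i = 4 (α = 9): (9−7)(9−1)(9−4)(9−2) = 2·8·5·7 = 560 ≡ 1, so v_4 = 1^{−1} = 1 (mod 13).
  i = 5 (α = 2): (2−7)(2−1)(2−4)(2−9) = (−5)·1·(−2)·(−7) = −70 ≡ 8, so v_5 = 8^{−1} = 5 (mod 13).
  v = [7, 1, 12, 1, 5].
Step 2: syndromes of r = [1, 4, 9, 2, 10] (all sums mod 13).
  S_0 = Σ v_i r_i = 7·1 + 1·4 + 12·9 + 1·2 + 5·10 = 171 ≡ 2.
  S_1 = Σ v_i α_i r_i = 7·7·1 + 1·1·4 + 12·4·9 + 1·9·2 + 5·2·10 = 603 ≡ 5.
  α_i^2 mod 13 = [10, 1, 3, 3, 4].
  S_2 = Σ v_i α_i^2 r_i = 7·10·1 + 1·1·4 + 12·3·9 + 1·3·2 + 5·4·10 = 604 ≡ 6.
  S = (2, 5, 6) ≠ 0, so r is not a codeword (an error is present).
Step 3: locate the error. For a single error e at position i, S_ℓ = v_i·e·α_i^ℓ, so α_err = S_1/S_0.
  S_0^{−1} = 2^{−1} = 7 (mod 13), so α_err = 5·7 = 35 ≡ 9 = α_4. Error position i = 4.
  Consistency check: S_2/S_1 = 6·8 = 48 ≡ 9 = α_err ✓ (single-error assumption holds).
Step 4: error magnitude e = S_0/v_4 = S_0·∏_{j≠4}(α_4 − α_j) = 2·1 = 2 ≡ 2 (mod 13).
Step 5: correct position 4: c_4 = r_4 − e = 2 − 2 ≡ 0 (mod 13). Hence c = [1, 4, 9, 0, 10].
  Check: interpolating c through the α_i gives m(x) = 11 + 6·x (degree < 2) with m(α_i) = c_i for every i, so c is indeed a codeword.


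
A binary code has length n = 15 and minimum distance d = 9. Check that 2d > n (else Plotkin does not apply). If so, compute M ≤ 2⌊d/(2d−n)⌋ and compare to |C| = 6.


Plotkin bound M ≤ 6; given |C| = 6 ≤ bound (satisfied).

Check applicability: 2d = 18, n = 15.
2d − n = 3 > 0, so Plotkin applies.
Compute d/(2d−n) = 9/3 ≈ 3.0000.
⌊d/(2d−n)⌋ = 3.
Plotkin bound: M ≤ 2·3 = 6.
Given |C| = 6, check: satisfied.
This |C| is at the Plotkin bound.


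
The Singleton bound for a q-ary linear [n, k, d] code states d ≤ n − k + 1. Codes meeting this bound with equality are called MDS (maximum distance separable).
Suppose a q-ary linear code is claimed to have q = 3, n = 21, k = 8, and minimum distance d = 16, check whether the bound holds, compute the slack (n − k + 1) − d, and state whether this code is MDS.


Singleton RHS = n − k + 1 = 14, slack = -2, bound violated (no such code; not MDS).

Singleton bound: d ≤ n − k + 1.
Here n = 21, k = 8, so n − k + 1 = 14.
Given d = 16, check d ≤ 14: NO.
Slack = (n − k + 1) − d = -2.
The slack is negative: d = 16 exceeds n − k + 1 = 14 by 2, so the Singleton bound is violated and no linear [21, 8, 16]_3 code can exist. In particular it is not MDS (MDS requires d = n − k + 1 exactly).
Description: the claimed parameters are [21, 8, 16]_3; such a code would be impossible (violates the Singleton bound).


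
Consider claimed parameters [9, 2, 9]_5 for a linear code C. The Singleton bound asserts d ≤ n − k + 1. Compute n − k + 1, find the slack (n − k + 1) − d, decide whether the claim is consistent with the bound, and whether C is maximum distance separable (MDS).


Singleton RHS = n − k + 1 = 8, slack = -1, bound violated (no such code; not MDS).

Singleton bound: d ≤ n − k + 1.
Here n = 9, k = 2, so n − k + 1 = 8.
Given d = 9, check d ≤ 8: NO.
Slack = (n − k + 1) − d = -1.
The slack is negative: d = 9 exceeds n − k + 1 = 8 by 1, so the Singleton bound is violated and no linear [9, 2, 9]_5 code can exist. In particular it is not MDS (MDS requires d = n − k + 1 exactly).
Description: the claimed parameters are [9, 2, 9]_5; such a code would be impossible (violates the Singleton bound).


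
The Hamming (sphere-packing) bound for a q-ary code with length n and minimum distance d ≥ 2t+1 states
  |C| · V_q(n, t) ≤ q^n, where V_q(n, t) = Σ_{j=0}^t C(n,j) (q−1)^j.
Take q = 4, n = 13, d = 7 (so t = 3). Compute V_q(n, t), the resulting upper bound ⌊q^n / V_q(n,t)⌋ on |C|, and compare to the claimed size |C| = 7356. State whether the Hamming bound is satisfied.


V_q(n, t) = 8464, q^n = 67108864, Hamming bound = 7928, |C| = 7356 ≤ bound (satisfied).

Step 1: Compute V_q(n, t) = Σ_{j=0}^3 C(n, j) (q−1)^j.
  j = 0: C(13,0)·(3)^0 = 1·1 = 1.
  j = 1: C(13,1)·(3)^1 = 13·3 = 39.
  j = 2: C(13,2)·(3)^2 = 78·9 = 702.
  j = 3: C(13,3)·(3)^3 = 286·27 = 7722.
  V_q(n, t) = 1 + 39 + 702 + 7722 = 8464.
Step 2: q^n = 4^13 = 67108864.
Step 3: Hamming bound ⌊q^n / V_q(n,t)⌋ = ⌊67108864/8464⌋ = 7928.
Step 4: Compare |C| = 7356 to 7928: satisfied.
The claimed |C| lies below the Hamming bound.


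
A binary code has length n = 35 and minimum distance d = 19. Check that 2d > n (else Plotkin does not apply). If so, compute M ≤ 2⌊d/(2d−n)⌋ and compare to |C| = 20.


Plotkin bound M ≤ 12; given |C| = 20 > bound (violated).

Check applicability: 2d = 38, n = 35.
2d − n = 3 > 0, so Plotkin applies.
Compute d/(2d−n) = 19/3 ≈ 6.3333.
⌊d/(2d−n)⌋ = 6.
Plotkin bound: M ≤ 2·6 = 12.
Given |C| = 20, check: VIOLATED.
This |C| is above the Plotkin bound, so no binary code with n = 35, d = 19 and 20 codewords exists.


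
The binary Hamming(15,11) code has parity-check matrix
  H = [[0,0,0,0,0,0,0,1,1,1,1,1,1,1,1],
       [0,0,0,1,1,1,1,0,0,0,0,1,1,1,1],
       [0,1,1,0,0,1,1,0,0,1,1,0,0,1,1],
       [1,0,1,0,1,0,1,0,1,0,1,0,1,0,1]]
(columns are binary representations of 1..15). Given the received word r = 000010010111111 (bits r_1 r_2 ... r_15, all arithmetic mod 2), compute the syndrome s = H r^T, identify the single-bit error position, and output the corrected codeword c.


s = (1, 1, 0, 0)^T, error position = 12, corrected codeword c = 000010010110111

Compute s = H r^T mod 2 one row at a time:
  s_1 = 1 + 0 + 1 + 1 + 1 + 1 + 1 + 1 = 7 ≡ 1 (mod 2).
  s_2 = 0 + 1 + 0 + 0 + 1 + 1 + 1 + 1 = 5 ≡ 1 (mod 2).
  s_3 = 0 + 0 + 0 + 0 + 1 + 1 + 1 + 1 = 4 ≡ 0 (mod 2).
  s_4 = 0 + 0 + 1 + 0 + 0 + 1 + 1 + 1 = 4 ≡ 0 (mod 2).
s = (1, 1, 0, 0)^T — this equals column 12 of H (binary 1100), so error is at position 12.
Correct: flip bit 12 of r = 000010010111111 to get c = 000010010110111.


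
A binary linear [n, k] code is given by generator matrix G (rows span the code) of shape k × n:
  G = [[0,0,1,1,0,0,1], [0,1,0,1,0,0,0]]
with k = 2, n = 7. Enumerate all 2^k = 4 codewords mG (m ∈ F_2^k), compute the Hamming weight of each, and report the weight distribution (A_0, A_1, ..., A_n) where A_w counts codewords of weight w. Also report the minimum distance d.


Weight distribution: A_0 = 1, A_2 = 1, A_3 = 2. Minimum distance d = 2.

Enumerate all 2^2 = 4 messages m ∈ F_2^2.
For each, compute codeword c = mG in F_2^7, then tally its weight.
  m = 00 → c = 0000000, weight = 0.
  m = 10 → c = 0011001, weight = 3.
  m = 01 → c = 0101000, weight = 2.
  m = 11 → c = 0110001, weight = 3.
Tally weights:
  weight 0: 1 codewords.
  weight 2: 1 codewords.
  weight 3: 2 codewords.
Minimum distance d = smallest w > 0 with A_w > 0 = 2.
Sanity: Σ A_w = 4 = 2^2 = 4 ✓.


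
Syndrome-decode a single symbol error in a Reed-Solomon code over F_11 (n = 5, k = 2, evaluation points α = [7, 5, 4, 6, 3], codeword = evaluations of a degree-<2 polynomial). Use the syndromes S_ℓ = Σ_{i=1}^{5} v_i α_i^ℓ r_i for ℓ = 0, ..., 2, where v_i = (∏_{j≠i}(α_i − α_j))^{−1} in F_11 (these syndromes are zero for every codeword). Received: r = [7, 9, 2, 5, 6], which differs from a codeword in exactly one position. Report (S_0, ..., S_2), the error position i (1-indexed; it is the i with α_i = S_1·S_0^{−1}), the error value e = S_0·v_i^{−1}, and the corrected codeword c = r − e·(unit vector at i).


S = (3, 10, 4), error at position 1, error magnitude e = 6, c = [1, 9, 2, 5, 6].

Step 1: column multipliers v_i = (∏_{j≠i}(α_i − α_j))^{−1} mod 11.
  i = 1 (α = 7): (7−5)(7−4)(7−6)(7−3) = 2·3·1·4 = 24 ≡ 2, so v_1 = 2^{−1} = 6 (mod 11).
  i = 2 (α = 5): (5−7)(5−4)(5−6)(5−3) = (−2)·1·(−1)·2 = 4 ≡ 4, so v_2 = 4^{−1} = 3 (mod 11).
  i = 3 (α = 4): (4−7)(4−5)(4−6)(4−3) = (−3)·(−1)·(−2)·1 = −6 ≡ 5, so v_3 = 5^{−1} = 9 (mod 11).
  i = 4 (α = 6): (6−7)(6−5)(6−4)(6−3) = (−1)·1·2·3 = −6 ≡ 5, so v_4 = 5^{−1} = 9 (mod 11).
  i = 5 (α = 3): (3−7)(3−5)(3−4)(3−6) = (−4)·(−2)·(−1)·(−3) = 24 ≡ 2, so v_5 = 2^{−1} = 6 (mod 11).
  v = [6, 3, 9, 9, 6].
Step 2: syndromes of r = [7, 9, 2, 5, 6] (all sums mod 11).
  S_0 = Σ v_i r_i = 6·7 + 3·9 + 9·2 + 9·5 + 6·6 = 168 ≡ 3.
  S_1 = Σ v_i α_i r_i = 6·7·7 + 3·5·9 + 9·4·2 + 9·6·5 + 6·3·6 = 879 ≡ 10.
  α_i^2 mod 11 = [5, 3, 5, 3, 9].
  S_2 = Σ v_i α_i^2 r_i = 6·5·7 + 3·3·9 + 9·5·2 + 9·3·5 + 6·9·6 = 840 ≡ 4.
  S = (3, 10, 4) ≠ 0, so r is not a codeword (an error is present).
Step 3: locate the error. For a single error e at position i, S_ℓ = v_i·e·α_i^ℓ, so α_err = S_1/S_0.
  S_0^{−1} = 3^{−1} = 4 (mod 11), so α_err = 10·4 = 40 ≡ 7 = α_1. Error position i = 1.
  Consistency check: S_2/S_1 = 4·10 = 40 ≡ 7 = α_err ✓ (single-error assumption holds).
Step 4: error magnitude e = S_0/v_1 = S_0·∏_{j≠1}(α_1 − α_j) = 3·2 = 6 ≡ 6 (mod 11).
Step 5: correct position 1: c_1 = r_1 − e = 7 − 6 ≡ 1 (mod 11). Hence c = [1, 9, 2, 5, 6].
  Check: interpolating c through the α_i gives m(x) = 7 + 7·x (degree < 2) with m(α_i) = c_i for every i, so c is indeed a codeword.


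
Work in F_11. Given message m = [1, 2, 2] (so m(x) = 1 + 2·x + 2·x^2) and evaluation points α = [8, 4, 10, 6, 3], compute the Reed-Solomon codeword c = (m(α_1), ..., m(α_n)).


c = [2, 8, 1, 8, 3]

Message polynomial: m(x) = 1 + 2·x + 2·x^2 (mod 11).
For each evaluation point α_i, compute m(α_i) mod 11:
  α_1 = 8: Horner steps 2 → 7 → 2, so m(8) = 2.
  α_2 = 4: Horner steps 2 → 10 → 8, so m(4) = 8.
  α_3 = 10: Horner steps 2 → 0 → 1, so m(10) = 1.
  α_4 = 6: Horner steps 2 → 3 → 8, so m(6) = 8.
  α_5 = 3: Horner steps 2 → 8 → 3, so m(3) = 3.
Codeword c = [2, 8, 1, 8, 3] ∈ F_11^5.


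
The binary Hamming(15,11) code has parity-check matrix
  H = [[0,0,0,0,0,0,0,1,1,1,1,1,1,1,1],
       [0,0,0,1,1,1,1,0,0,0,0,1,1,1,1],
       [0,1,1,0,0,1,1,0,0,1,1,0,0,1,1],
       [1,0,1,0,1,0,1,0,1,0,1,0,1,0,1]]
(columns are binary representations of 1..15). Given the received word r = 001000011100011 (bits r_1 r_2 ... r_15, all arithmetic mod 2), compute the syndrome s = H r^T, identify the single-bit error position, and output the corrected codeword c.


s = (1, 0, 0, 1)^T, error position = 9, corrected codeword c = 001000010100011

Compute s = H r^T mod 2 one row at a time:
  s_1 = 1 + 1 + 1 + 0 + 0 + 0 + 1 + 1 = 5 ≡ 1 (mod 2).
  s_2 = 0 + 0 + 0 + 0 + 0 + 0 + 1 + 1 = 2 ≡ 0 (mod 2).
  s_3 = 0 + 1 + 0 + 0 + 1 + 0 + 1 + 1 = 4 ≡ 0 (mod 2).
  s_4 = 0 + 1 + 0 + 0 + 1 + 0 + 0 + 1 = 3 ≡ 1 (mod 2).
s = (1, 0, 0, 1)^T — this equals column 9 of H (binary 1001), so error is at position 9.
Correct: flip bit 9 of r = 001000011100011 to get c = 001000010100011.


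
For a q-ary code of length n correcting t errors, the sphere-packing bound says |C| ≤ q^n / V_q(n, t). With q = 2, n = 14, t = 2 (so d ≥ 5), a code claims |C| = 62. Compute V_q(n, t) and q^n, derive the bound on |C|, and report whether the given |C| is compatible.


V_q(n, t) = 106, q^n = 16384, Hamming bound = 154, |C| = 62 ≤ bound (satisfied).

Step 1: Compute V_q(n, t) = Σ_{j=0}^2 C(n, j) (q−1)^j.
  j = 0: C(14,0)·(1)^0 = 1·1 = 1.
  j = 1: C(14,1)·(1)^1 = 14·1 = 14.
  j = 2: C(14,2)·(1)^2 = 91·1 = 91.
  V_q(n, t) = 1 + 14 + 91 = 106.
Step 2: q^n = 2^14 = 16384.
Step 3: Hamming bound ⌊q^n / V_q(n,t)⌋ = ⌊16384/106⌋ = 154.
Step 4: Compare |C| = 62 to 154: satisfied.
The claimed |C| lies below the Hamming bound.


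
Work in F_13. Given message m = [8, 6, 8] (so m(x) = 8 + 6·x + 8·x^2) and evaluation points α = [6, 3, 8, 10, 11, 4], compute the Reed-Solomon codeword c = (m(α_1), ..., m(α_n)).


c = [7, 7, 9, 10, 2, 4]

Message polynomial: m(x) = 8 + 6·x + 8·x^2 (mod 13).
For each evaluation point α_i, compute m(α_i) mod 13:
  α_1 = 6: Horner steps 8 → 2 → 7, so m(6) = 7.
  α_2 = 3: Horner steps 8 → 4 → 7, so m(3) = 7.
  α_3 = 8: Horner steps 8 → 5 → 9, so m(8) = 9.
  α_4 = 10: Horner steps 8 → 8 → 10, so m(10) = 10.
  α_5 = 11: Horner steps 8 → 3 → 2, so m(11) = 2.
  α_6 = 4: Horner steps 8 → 12 → 4, so m(4) = 4.
Codeword c = [7, 7, 9, 10, 2, 4] ∈ F_13^6.


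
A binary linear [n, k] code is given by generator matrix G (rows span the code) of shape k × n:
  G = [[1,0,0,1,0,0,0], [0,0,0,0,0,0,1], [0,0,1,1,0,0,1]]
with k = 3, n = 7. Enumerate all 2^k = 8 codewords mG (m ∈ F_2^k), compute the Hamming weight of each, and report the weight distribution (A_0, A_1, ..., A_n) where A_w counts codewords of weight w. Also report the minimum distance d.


Weight distribution: A_0 = 1, A_1 = 1, A_2 = 3, A_3 = 3. Minimum distance d = 1.

Enumerate all 2^3 = 8 messages m ∈ F_2^3.
For each, compute codeword c = mG in F_2^7, then tally its weight.
  m = 000 → c = 0000000, weight = 0.
  m = 100 → c = 1001000, weight = 2.
  m = 010 → c = 0000001, weight = 1.
  m = 110 → c = 1001001, weight = 3.
  m = 001 → c = 0011001, weight = 3.
  m = 101 → c = 1010001, weight = 3.
  m = 011 → c = 0011000, weight = 2.
  m = 111 → c = 1010000, weight = 2.
Tally weights:
  weight 0: 1 codewords.
  weight 1: 1 codewords.
  weight 2: 3 codewords.
  weight 3: 3 codewords.
Minimum distance d = smallest w > 0 with A_w > 0 = 1.
Sanity: Σ A_w = 8 = 2^3 = 8 ✓.


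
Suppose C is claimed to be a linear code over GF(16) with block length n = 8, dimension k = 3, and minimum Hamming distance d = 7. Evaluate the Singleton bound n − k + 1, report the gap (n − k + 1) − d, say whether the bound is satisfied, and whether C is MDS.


Singleton RHS = n − k + 1 = 6, slack = -1, bound violated (no such code; not MDS).

Singleton bound: d ≤ n − k + 1.
Here n = 8, k = 3, so n − k + 1 = 6.
Given d = 7, check d ≤ 6: NO.
Slack = (n − k + 1) − d = -1.
The slack is negative: d = 7 exceeds n − k + 1 = 6 by 1, so the Singleton bound is violated and no linear [8, 3, 7]_16 code can exist. In particular it is not MDS (MDS requires d = n − k + 1 exactly).
Description: the claimed parameters are [8, 3, 7]_16; such a code would be impossible (violates the Singleton bound).


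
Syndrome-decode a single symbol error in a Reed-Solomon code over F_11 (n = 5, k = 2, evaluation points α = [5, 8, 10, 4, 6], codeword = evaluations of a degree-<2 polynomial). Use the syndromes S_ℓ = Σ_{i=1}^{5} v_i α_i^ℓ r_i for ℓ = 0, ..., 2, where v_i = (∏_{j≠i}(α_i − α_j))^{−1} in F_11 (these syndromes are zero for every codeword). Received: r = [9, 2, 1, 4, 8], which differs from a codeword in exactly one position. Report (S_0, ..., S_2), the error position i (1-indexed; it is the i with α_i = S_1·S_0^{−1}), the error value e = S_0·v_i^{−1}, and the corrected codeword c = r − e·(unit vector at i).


S = (1, 6, 3), error at position 5, error magnitude e = 5, c = [9, 2, 1, 4, 3].

Step 1: column multipliers v_i = (∏_{j≠i}(α_i − α_j))^{−1} mod 11.
  i = 1 (α = 5): (5−8)(5−10)(5−4)(5−6) = (−3)·(−5)·1·(−1) = −15 ≡ 7, so v_1 = 7^{−1} = 8 (mod 11).
  i = 2 (α = 8): (8−5)(8−10)(8−4)(8−6) = 3·(−2)·4·2 = −48 ≡ 7, so v_2 = 7^{−1} = 8 (mod 11).
  i = 3 (α = 10): (10−5)(10−8)(10−4)(10−6) = 5·2·6·4 = 240 ≡ 9, so v_3 = 9^{−1} = 5 (mod 11).
  i = 4 (α = 4): (4−5)(4−8)(4−10)(4−6) = (−1)·(−4)·(−6)·(−2) = 48 ≡ 4, so v_4 = 4^{−1} = 3 (mod 11).
  i = 5 (α = 6): (6−5)(6−8)(6−10)(6−4) = 1·(−2)·(−4)·2 = 16 ≡ 5, so v_5 = 5^{−1} = 9 (mod 11).
  v = [8, 8, 5, 3, 9].
Step 2: syndromes of r = [9, 2, 1, 4, 8] (all sums mod 11).
  S_0 = Σ v_i r_i = 8·9 + 8·2 + 5·1 + 3·4 + 9·8 = 177 ≡ 1.
  S_1 = Σ v_i α_i r_i = 8·5·9 + 8·8·2 + 5·10·1 + 3·4·4 + 9·6·8 = 1018 ≡ 6.
  α_i^2 mod 11 = [3, 9, 1, 5, 3].
  S_2 = Σ v_i α_i^2 r_i = 8·3·9 + 8·9·2 + 5·1·1 + 3·5·4 + 9·3·8 = 641 ≡ 3.
  S = (1, 6, 3) ≠ 0, so r is not a codeword (an error is present).
Step 3: locate the error. For a single error e at position i, S_ℓ = v_i·e·α_i^ℓ, so α_err = S_1/S_0.
  S_0^{−1} = 1^{−1} = 1 (mod 11), so α_err = 6·1 = 6 ≡ 6 = α_5. Error position i = 5.
  Consistency check: S_2/S_1 = 3·2 = 6 ≡ 6 = α_err ✓ (single-error assumption holds).
Step 4: error magnitude e = S_0/v_5 = S_0·∏_{j≠5}(α_5 − α_j) = 1·5 = 5 ≡ 5 (mod 11).
Step 5: correct position 5: c_5 = r_5 − e = 8 − 5 ≡ 3 (mod 11). Hence c = [9, 2, 1, 4, 3].
  Check: interpolating c through the α_i gives m(x) = 6 + 5·x (degree < 2) with m(α_i) = c_i for every i, so c is indeed a codeword.


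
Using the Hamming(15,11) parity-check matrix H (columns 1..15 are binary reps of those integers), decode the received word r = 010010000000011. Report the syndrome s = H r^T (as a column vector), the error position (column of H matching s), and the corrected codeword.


s = (0, 1, 1, 0)^T, error position = 6, corrected codeword c = 010011000000011

Compute s = H r^T mod 2 one row at a time:
  s_1 = 0 + 0 + 0 + 0 + 0 + 0 + 1 + 1 = 2 ≡ 0 (mod 2).
  s_2 = 0 + 1 + 0 + 0 + 0 + 0 + 1 + 1 = 3 ≡ 1 (mod 2).
  s_3 = 1 + 0 + 0 + 0 + 0 + 0 + 1 + 1 = 3 ≡ 1 (mod 2).
  s_4 = 0 + 0 + 1 + 0 + 0 + 0 + 0 + 1 = 2 ≡ 0 (mod 2).
s = (0, 1, 1, 0)^T — this equals column 6 of H (binary 0110), so error is at position 6.
Correct: flip bit 6 of r = 010010000000011 to get c = 010011000000011.


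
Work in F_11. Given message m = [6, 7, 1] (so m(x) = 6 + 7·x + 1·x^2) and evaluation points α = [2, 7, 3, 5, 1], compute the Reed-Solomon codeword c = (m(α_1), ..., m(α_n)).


c = [2, 5, 3, 0, 3]

Message polynomial: m(x) = 6 + 7·x + 1·x^2 (mod 11).
For each evaluation point α_i, compute m(α_i) mod 11:
  α_1 = 2: Horner steps 1 → 9 → 2, so m(2) = 2.
  α_2 = 7: Horner steps 1 → 3 → 5, so m(7) = 5.
  α_3 = 3: Horner steps 1 → 10 → 3, so m(3) = 3.
  α_4 = 5: Horner steps 1 → 1 → 0, so m(5) = 0.
  α_5 = 1: Horner steps 1 → 8 → 3, so m(1) = 3.
Codeword c = [2, 5, 3, 0, 3] ∈ F_11^5.


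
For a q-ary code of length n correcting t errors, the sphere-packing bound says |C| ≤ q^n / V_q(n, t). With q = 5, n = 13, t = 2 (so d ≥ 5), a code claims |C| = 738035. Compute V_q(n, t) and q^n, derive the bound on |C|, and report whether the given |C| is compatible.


V_q(n, t) = 1301, q^n = 1220703125, Hamming bound = 938280, |C| = 738035 ≤ bound (satisfied).

Step 1: Compute V_q(n, t) = Σ_{j=0}^2 C(n, j) (q−1)^j.
  j = 0: C(13,0)·(4)^0 = 1·1 = 1.
  j = 1: C(13,1)·(4)^1 = 13·4 = 52.
  j = 2: C(13,2)·(4)^2 = 78·16 = 1248.
  V_q(n, t) = 1 + 52 + 1248 = 1301.
Step 2: q^n = 5^13 = 1220703125.
Step 3: Hamming bound ⌊q^n / V_q(n,t)⌋ = ⌊1220703125/1301⌋ = 938280.
Step 4: Compare |C| = 738035 to 938280: satisfied.
The claimed |C| lies below the Hamming bound.


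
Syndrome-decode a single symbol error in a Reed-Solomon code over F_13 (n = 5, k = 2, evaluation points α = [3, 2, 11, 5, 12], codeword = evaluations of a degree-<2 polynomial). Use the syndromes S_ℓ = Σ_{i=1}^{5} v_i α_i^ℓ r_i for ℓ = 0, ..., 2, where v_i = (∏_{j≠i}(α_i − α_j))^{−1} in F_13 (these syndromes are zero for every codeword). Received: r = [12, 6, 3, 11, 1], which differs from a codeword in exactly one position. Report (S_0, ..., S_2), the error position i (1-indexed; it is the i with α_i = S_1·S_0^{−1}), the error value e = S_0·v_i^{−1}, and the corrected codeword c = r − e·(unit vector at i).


S = (6, 1, 11), error at position 3, error magnitude e = 8, c = [12, 6, 8, 11, 1].

Step 1: column multipliers v_i = (∏_{j≠i}(α_i − α_j))^{−1} mod 13.
  i = 1 (α = 3): (3−2)(3−11)(3−5)(3−12) = 1·(−8)·(−2)·(−9) = −144 ≡ 12, so v_1 = 12^{−1} = 12 (mod 13).
  i = 2 (α = 2): (2−3)(2−11)(2−5)(2−12) = (−1)·(−9)·(−3)·(−10) = 270 ≡ 10, so v_2 = 10^{−1} = 4 (mod 13).
  i = 3 (α = 11): (11−3)(11−2)(11−5)(11−12) = 8·9·6·(−1) = −432 ≡ 10, so v_3 = 10^{−1} = 4 (mod 13).
  i = 4 (α = 5): (5−3)(5−2)(5−11)(5−12) = 2·3·(−6)·(−7) = 252 ≡ 5, so v_4 = 5^{−1} = 8 (mod 13).
  i = 5 (α = 12): (12−3)(12−2)(12−11)(12−5) = 9·10·1·7 = 630 ≡ 6, so v_5 = 6^{−1} = 11 (mod 13).
  v = [12, 4, 4, 8, 11].
Step 2: syndromes of r = [12, 6, 3, 11, 1] (all sums mod 13).
  S_0 = Σ v_i r_i = 12·12 + 4·6 + 4·3 + 8·11 + 11·1 = 279 ≡ 6.
  S_1 = Σ v_i α_i r_i = 12·3·12 + 4·2·6 + 4·11·3 + 8·5·11 + 11·12·1 = 1184 ≡ 1.
  α_i^2 mod 13 = [9, 4, 4, 12, 1].
  S_2 = Σ v_i α_i^2 r_i = 12·9·12 + 4·4·6 + 4·4·3 + 8·12·11 + 11·1·1 = 2507 ≡ 11.
  S = (6, 1, 11) ≠ 0, so r is not a codeword (an error is present).
Step 3: locate the error. For a single error e at position i, S_ℓ = v_i·e·α_i^ℓ, so α_err = S_1/S_0.
  S_0^{−1} = 6^{−1} = 11 (mod 13), so α_err = 1·11 = 11 ≡ 11 = α_3. Error position i = 3.
  Consistency check: S_2/S_1 = 11·1 = 11 ≡ 11 = α_err ✓ (single-error assumption holds).
Step 4: error magnitude e = S_0/v_3 = S_0·∏_{j≠3}(α_3 − α_j) = 6·10 = 60 ≡ 8 (mod 13).
Step 5: correct position 3: c_3 = r_3 − e = 3 − 8 ≡ 8 (mod 13). Hence c = [12, 6, 8, 11, 1].
  Check: interpolating c through the α_i gives m(x) = 7 + 6·x (degree < 2) with m(α_i) = c_i for every i, so c is indeed a codeword.
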